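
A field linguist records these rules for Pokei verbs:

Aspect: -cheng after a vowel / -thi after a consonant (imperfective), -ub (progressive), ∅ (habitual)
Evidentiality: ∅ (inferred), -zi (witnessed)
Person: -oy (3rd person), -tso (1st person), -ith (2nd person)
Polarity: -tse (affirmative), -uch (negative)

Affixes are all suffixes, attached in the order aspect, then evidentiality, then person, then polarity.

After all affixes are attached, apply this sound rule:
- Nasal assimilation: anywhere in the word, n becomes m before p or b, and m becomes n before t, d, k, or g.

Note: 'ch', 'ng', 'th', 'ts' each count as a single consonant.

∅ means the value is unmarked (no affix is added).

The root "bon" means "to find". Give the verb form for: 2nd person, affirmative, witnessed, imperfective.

Attach aspect imperfective -thi (after consonant 'n') → bonthi.
Attach evidentiality witnessed -zi → bonthizi.
Attach person 2nd person -ith → bonthiziith.
Attach polarity affirmative -tse → bonthiziithtse.
Nasal assimilation: no change.

bonthiziithtse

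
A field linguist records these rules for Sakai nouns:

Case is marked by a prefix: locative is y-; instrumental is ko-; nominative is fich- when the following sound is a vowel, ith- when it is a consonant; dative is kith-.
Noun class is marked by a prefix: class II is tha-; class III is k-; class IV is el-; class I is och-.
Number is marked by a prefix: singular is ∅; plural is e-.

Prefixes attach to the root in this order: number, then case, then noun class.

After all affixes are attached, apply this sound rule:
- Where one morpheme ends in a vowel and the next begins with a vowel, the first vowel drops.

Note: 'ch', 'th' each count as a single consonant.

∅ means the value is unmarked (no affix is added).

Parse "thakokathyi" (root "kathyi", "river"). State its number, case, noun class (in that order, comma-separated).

Segment: tha-ko-kathyi.
number: ∅ → singular.
case: ko- → instrumental.
noun class: tha- → class II.

singular, instrumental, class II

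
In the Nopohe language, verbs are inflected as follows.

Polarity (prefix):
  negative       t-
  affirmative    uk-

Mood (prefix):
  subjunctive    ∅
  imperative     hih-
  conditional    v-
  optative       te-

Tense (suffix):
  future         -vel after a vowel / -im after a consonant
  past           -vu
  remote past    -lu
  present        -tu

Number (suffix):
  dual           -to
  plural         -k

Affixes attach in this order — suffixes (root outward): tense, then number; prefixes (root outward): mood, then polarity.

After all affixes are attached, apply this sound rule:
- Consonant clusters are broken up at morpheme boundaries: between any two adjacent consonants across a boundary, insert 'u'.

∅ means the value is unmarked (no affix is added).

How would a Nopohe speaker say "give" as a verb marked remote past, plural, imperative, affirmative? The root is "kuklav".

ukuhihukuklavuluk

Attach mood imperative hih- → hihkuklav.
Attach tense remote past -lu → hihkuklavlu.
Attach polarity affirmative uk- → ukhihkuklavlu.
Attach number plural -k → ukhihkuklavluk.
Apply epenthesis: ukhihkuklavluk → ukuhihukuklavuluk.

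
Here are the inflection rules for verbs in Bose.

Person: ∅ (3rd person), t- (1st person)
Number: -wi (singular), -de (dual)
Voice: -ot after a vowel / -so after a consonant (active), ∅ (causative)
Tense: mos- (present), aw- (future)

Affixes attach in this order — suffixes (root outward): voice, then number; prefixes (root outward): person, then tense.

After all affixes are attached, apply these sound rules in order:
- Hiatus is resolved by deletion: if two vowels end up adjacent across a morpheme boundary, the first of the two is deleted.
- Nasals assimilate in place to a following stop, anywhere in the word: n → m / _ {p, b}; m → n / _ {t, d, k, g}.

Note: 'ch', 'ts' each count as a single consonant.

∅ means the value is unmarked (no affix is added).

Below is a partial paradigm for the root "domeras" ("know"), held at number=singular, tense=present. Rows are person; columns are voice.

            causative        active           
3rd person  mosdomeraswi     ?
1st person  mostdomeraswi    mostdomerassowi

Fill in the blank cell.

Attach voice active -so (after consonant 's') → domerasso.
person = 3rd person: zero marking, form stays domerasso.
Attach number singular -wi → domerassowi.
Attach tense present mos- → mosdomerassowi.
Vowel deletion: no change.
Nasal assimilation: no change.

mosdomerassowi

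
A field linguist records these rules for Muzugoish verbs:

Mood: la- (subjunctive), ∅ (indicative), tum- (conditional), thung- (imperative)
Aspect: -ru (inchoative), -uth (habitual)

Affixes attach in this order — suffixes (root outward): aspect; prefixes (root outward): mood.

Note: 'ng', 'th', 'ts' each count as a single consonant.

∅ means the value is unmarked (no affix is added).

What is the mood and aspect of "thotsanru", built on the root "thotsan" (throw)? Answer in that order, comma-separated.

indicative, inchoative

Segment: thotsan-ru.
mood: ∅ → indicative.
aspect: -ru → inchoative.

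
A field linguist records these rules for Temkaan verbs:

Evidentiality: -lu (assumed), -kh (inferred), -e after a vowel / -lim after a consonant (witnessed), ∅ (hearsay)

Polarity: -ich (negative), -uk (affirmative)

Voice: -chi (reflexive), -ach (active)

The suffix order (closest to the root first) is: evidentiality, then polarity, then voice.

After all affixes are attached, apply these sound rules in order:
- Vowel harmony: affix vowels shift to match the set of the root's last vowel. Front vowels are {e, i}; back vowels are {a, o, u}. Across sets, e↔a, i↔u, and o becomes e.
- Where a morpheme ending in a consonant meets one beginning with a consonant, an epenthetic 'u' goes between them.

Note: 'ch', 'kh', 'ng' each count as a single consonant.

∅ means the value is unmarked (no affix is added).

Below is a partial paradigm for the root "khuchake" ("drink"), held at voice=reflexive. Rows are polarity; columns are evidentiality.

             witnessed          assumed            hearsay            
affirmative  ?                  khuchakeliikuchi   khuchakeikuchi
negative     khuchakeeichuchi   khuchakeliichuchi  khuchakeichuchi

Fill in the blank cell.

khuchakeeikuchi

Attach evidentiality witnessed -e (after vowel 'e') → khuchakee.
Attach polarity affirmative -uk → khuchakeeuk.
Attach voice reflexive -chi → khuchakeeukchi.
Apply vowel harmony: khuchakeeukchi → khuchakeeikchi.
Apply epenthesis: khuchakeeikchi → khuchakeeikuchi.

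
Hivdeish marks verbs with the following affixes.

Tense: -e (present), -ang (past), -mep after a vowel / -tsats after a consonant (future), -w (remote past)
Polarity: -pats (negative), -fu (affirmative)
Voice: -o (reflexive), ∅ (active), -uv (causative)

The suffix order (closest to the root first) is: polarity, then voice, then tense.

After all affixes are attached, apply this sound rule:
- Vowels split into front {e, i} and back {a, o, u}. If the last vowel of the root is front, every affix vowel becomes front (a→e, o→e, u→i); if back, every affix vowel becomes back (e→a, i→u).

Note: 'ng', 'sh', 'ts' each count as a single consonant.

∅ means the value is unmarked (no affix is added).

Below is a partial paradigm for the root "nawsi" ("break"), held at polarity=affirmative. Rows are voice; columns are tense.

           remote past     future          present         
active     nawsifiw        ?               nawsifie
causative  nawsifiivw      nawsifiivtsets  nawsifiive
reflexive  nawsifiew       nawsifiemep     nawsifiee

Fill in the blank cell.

Attach polarity affirmative -fu → nawsifu.
voice = active: zero marking, form stays nawsifu.
Attach tense future -mep (after vowel 'u') → nawsifumep.
Apply vowel harmony: nawsifumep → nawsifimep.

nawsifimep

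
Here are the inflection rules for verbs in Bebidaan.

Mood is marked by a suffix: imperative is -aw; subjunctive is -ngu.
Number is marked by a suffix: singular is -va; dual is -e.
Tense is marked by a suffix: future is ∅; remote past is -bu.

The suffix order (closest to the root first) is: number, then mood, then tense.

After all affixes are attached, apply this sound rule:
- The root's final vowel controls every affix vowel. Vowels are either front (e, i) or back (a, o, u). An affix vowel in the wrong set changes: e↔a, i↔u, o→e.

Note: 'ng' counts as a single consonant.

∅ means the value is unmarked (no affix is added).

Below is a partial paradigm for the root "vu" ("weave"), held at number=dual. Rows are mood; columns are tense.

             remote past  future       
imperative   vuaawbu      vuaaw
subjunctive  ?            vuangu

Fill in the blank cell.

Attach number dual -e → vue.
Attach mood subjunctive -ngu → vuengu.
Attach tense remote past -bu → vuengubu.
Apply vowel harmony: vuengubu → vuangubu.

vuangubu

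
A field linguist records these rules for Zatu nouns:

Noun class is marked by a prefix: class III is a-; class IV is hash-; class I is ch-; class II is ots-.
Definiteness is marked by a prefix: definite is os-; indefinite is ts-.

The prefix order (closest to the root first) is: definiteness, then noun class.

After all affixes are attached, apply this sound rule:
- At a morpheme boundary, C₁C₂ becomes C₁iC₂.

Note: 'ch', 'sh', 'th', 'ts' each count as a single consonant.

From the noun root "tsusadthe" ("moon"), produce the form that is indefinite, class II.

otsitsitsusadthe

Attach definiteness indefinite ts- → tstsusadthe.
Attach noun class class II ots- → otststsusadthe.
Apply epenthesis: otststsusadthe → otsitsitsusadthe.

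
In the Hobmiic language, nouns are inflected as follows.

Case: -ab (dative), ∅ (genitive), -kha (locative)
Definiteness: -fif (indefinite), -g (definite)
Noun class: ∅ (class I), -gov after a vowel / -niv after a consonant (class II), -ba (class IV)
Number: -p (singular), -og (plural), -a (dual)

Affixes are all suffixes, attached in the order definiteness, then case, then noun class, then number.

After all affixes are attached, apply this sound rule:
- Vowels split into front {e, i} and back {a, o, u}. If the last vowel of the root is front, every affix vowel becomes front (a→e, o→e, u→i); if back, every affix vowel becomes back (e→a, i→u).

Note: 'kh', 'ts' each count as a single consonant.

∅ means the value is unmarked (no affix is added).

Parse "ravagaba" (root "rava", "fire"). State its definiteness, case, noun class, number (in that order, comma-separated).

definite, dative, class I, dual

Segment: rava-g-ab-a.
definiteness: -g → definite.
case: -ab → dative.
noun class: ∅ → class I.
number: -a → dual.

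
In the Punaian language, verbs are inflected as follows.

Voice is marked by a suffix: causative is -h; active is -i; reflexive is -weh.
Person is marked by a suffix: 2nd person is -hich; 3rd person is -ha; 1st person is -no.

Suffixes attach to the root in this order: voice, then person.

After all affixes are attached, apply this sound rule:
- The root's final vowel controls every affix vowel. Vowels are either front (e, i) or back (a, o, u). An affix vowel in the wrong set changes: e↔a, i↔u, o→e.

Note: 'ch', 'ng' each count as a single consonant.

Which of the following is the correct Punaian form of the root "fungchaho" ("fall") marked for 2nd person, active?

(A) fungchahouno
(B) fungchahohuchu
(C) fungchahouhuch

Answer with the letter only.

Attach voice active -i → fungchahoi.
Attach person 2nd person -hich → fungchahoihich.
Apply vowel harmony: fungchahoihich → fungchahouhuch.
So the correct form is fungchahouhuch, option (C).
(B) fungchahohuchu is wrong: it has the affixes in the wrong order.
(A) fungchahouno is wrong: it uses 1st person instead of 2nd person for person.

C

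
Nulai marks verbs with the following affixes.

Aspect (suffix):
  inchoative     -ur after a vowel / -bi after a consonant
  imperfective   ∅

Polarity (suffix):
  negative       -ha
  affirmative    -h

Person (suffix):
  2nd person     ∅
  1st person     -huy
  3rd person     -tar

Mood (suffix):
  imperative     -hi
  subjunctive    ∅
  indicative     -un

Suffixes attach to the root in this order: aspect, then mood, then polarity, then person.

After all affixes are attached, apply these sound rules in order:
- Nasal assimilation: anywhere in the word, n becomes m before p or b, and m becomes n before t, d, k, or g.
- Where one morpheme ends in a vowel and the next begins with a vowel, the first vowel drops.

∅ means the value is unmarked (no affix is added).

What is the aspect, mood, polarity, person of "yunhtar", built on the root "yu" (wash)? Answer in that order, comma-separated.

imperfective, indicative, affirmative, 3rd person

Segment: yu-un-h-tar.
aspect: ∅ → imperfective.
mood: -un → indicative.
polarity: -h → affirmative.
person: -tar → 3rd person.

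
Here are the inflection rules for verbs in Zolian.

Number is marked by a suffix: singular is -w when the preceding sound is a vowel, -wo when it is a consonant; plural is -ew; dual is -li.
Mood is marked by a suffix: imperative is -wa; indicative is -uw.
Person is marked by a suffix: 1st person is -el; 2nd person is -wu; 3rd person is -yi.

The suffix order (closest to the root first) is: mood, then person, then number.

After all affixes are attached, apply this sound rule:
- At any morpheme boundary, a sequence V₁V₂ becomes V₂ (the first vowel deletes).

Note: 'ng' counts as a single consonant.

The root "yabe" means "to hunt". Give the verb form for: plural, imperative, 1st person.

yabewelew

Attach mood imperative -wa → yabewa.
Attach person 1st person -el → yabewael.
Attach number plural -ew → yabewaelew.
Apply vowel deletion: yabewaelew → yabewelew.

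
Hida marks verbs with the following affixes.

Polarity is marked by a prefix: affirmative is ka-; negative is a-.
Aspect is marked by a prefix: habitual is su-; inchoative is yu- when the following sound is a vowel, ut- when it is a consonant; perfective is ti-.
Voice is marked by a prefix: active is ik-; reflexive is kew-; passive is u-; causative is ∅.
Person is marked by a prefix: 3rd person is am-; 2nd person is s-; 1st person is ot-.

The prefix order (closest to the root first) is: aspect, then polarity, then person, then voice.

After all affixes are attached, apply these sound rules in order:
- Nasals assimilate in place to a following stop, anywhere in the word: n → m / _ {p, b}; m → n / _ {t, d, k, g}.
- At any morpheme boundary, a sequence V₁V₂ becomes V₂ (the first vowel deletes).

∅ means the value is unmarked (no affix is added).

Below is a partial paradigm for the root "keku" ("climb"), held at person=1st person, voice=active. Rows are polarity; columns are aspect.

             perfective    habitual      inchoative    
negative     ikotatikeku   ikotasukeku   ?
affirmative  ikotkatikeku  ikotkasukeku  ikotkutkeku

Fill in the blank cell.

ikotutkeku

Attach aspect inchoative ut- (before consonant 'k') → utkeku.
Attach polarity negative a- → autkeku.
Attach person 1st person ot- → otautkeku.
Attach voice active ik- → ikotautkeku.
Nasal assimilation: no change.
Apply vowel deletion: ikotautkeku → ikotutkeku.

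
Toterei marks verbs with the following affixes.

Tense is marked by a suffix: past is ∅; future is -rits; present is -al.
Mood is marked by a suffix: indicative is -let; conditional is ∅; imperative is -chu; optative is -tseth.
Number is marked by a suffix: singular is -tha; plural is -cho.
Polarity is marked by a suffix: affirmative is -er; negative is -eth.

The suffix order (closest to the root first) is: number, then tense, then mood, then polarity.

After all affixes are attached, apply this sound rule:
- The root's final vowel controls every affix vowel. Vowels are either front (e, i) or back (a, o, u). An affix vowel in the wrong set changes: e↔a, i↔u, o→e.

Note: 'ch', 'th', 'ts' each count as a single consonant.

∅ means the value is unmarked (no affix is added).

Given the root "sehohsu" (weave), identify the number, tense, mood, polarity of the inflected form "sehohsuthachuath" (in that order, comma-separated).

singular, past, imperative, negative

Segment: sehohsu-tha-chu-eth.
number: -tha → singular.
tense: ∅ → past.
mood: -chu → imperative.
polarity: -eth → negative.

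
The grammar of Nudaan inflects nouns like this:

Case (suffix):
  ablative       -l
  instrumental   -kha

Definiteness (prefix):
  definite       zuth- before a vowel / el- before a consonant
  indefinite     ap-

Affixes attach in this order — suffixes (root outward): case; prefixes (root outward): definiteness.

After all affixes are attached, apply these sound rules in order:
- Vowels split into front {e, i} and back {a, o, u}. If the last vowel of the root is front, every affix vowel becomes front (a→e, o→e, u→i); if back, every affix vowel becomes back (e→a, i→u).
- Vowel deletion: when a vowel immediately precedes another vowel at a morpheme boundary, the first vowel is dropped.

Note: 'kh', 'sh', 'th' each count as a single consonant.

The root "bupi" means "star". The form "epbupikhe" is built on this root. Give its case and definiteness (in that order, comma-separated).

instrumental, indefinite

Segment: ap-bupi-kha.
case: -kha → instrumental.
definiteness: ap- → indefinite.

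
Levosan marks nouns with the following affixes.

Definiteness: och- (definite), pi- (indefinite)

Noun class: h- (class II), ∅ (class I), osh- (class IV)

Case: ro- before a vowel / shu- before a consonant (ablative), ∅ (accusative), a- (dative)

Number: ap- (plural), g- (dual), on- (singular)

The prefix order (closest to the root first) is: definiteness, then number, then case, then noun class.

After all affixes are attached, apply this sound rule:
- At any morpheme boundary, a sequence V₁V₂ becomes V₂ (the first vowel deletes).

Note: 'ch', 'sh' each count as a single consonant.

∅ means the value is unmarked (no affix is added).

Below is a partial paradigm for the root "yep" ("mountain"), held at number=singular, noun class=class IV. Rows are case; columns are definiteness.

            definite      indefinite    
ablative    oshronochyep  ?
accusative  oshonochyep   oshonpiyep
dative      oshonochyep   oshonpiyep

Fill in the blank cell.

Attach definiteness indefinite pi- → piyep.
Attach number singular on- → onpiyep.
Attach case ablative ro- (before vowel 'o') → roonpiyep.
Attach noun class class IV osh- → oshroonpiyep.
Apply vowel deletion: oshroonpiyep → oshronpiyep.

oshronpiyep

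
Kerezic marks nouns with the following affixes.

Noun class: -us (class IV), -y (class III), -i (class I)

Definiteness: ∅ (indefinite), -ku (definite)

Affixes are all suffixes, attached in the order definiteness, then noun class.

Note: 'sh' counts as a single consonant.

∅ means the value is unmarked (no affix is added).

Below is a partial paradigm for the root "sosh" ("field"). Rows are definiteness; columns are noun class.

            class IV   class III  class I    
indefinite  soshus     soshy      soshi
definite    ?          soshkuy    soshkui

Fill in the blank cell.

Attach definiteness definite -ku → soshku.
Attach noun class class IV -us → soshkuus.

soshkuus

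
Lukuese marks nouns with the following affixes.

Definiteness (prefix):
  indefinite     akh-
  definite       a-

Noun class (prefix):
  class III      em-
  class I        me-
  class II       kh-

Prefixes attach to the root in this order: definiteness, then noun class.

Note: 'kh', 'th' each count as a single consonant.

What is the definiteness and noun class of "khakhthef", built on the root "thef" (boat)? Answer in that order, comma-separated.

indefinite, class II

Segment: kh-akh-thef.
definiteness: akh- → indefinite.
noun class: kh- → class II.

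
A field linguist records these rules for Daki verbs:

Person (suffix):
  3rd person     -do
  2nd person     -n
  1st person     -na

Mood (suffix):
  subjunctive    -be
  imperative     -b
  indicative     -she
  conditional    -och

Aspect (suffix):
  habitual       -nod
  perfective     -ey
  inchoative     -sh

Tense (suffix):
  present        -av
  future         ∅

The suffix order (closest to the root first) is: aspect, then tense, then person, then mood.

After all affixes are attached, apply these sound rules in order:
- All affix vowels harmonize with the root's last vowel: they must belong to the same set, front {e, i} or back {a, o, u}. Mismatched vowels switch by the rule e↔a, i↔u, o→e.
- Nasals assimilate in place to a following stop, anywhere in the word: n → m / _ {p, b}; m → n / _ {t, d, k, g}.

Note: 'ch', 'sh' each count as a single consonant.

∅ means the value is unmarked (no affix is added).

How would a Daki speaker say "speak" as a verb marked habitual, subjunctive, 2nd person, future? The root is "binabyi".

binabyinedmbe

Attach aspect habitual -nod → binabyinod.
tense = future: zero marking, form stays binabyinod.
Attach person 2nd person -n → binabyinodn.
Attach mood subjunctive -be → binabyinodnbe.
Apply vowel harmony: binabyinodnbe → binabyinednbe.
Apply nasal assimilation: binabyinednbe → binabyinedmbe.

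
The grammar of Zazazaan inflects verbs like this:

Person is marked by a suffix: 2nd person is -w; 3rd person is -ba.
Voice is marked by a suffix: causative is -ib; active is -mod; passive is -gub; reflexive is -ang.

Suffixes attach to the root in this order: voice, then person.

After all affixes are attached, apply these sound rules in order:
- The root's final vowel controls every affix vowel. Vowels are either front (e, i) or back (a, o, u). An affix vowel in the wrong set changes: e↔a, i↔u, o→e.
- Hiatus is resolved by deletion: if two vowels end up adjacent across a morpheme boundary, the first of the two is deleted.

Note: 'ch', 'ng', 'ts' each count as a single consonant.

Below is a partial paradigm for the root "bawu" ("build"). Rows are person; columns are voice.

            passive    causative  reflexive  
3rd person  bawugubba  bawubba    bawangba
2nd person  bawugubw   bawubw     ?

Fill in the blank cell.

bawangw

Attach voice reflexive -ang → bawuang.
Attach person 2nd person -w → bawuangw.
Vowel harmony: no change.
Apply vowel deletion: bawuangw → bawangw.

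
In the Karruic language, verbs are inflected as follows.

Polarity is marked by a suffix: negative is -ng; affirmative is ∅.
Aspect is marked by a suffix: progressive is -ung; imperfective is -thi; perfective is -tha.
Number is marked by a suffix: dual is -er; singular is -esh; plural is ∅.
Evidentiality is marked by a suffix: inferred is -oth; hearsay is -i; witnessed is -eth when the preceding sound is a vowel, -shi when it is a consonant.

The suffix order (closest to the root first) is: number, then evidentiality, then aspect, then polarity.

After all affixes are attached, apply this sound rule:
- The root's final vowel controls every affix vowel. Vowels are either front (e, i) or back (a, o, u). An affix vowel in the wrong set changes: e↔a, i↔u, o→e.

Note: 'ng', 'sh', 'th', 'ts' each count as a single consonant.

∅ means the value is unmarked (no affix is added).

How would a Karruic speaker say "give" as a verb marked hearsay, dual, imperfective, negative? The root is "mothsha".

mothshaaruthung

Attach number dual -er → mothshaer.
Attach evidentiality hearsay -i → mothshaeri.
Attach aspect imperfective -thi → mothshaerithi.
Attach polarity negative -ng → mothshaerithing.
Apply vowel harmony: mothshaerithing → mothshaaruthung.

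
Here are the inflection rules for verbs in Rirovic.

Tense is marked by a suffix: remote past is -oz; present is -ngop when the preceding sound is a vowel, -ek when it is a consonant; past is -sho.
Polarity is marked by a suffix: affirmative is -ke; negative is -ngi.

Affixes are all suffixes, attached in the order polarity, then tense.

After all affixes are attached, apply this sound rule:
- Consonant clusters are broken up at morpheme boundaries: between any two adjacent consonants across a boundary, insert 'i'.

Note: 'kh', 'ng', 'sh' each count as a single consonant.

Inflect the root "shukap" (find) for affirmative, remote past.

shukapikeoz

Attach polarity affirmative -ke → shukapke.
Attach tense remote past -oz → shukapkeoz.
Apply epenthesis: shukapkeoz → shukapikeoz.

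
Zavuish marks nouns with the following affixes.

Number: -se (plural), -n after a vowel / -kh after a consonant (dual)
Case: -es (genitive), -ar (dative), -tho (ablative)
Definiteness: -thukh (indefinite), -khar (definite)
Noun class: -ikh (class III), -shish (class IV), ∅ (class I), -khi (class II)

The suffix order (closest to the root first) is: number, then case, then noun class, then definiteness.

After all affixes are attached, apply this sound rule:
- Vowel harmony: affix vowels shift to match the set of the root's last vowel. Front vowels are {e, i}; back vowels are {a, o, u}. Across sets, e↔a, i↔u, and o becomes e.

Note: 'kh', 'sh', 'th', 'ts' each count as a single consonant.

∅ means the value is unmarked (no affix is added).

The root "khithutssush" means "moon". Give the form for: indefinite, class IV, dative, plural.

khithutssushsaarshushthukh

Attach number plural -se → khithutssushse.
Attach case dative -ar → khithutssushsear.
Attach noun class class IV -shish → khithutssushsearshish.
Attach definiteness indefinite -thukh → khithutssushsearshishthukh.
Apply vowel harmony: khithutssushsearshishthukh → khithutssushsaarshushthukh.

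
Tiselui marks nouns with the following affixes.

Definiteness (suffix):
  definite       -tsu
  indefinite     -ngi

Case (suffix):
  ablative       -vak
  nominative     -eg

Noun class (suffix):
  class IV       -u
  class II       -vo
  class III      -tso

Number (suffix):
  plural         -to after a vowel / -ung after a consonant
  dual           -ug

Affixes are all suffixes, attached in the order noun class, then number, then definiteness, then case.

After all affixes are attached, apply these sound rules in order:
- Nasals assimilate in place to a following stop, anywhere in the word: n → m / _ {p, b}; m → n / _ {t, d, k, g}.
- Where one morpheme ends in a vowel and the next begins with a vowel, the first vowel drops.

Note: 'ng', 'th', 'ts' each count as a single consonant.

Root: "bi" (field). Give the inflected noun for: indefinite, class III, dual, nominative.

Attach noun class class III -tso → bitso.
Attach number dual -ug → bitsoug.
Attach definiteness indefinite -ngi → bitsougngi.
Attach case nominative -eg → bitsougngieg.
Nasal assimilation: no change.
Apply vowel deletion: bitsougngieg → bitsugngeg.

bitsugngeg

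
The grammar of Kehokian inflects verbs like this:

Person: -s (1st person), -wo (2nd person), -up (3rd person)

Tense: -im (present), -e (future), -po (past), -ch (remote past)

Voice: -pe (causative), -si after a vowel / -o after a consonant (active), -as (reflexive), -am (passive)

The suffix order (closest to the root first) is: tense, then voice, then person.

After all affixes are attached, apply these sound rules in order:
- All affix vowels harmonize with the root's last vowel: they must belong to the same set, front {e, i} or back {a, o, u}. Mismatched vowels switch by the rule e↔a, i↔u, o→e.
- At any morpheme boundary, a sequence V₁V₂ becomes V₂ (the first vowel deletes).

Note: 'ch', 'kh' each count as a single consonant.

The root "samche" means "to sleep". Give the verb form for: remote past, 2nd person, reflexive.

samchecheswe

Attach tense remote past -ch → samchech.
Attach voice reflexive -as → samchechas.
Attach person 2nd person -wo → samchechaswo.
Apply vowel harmony: samchechaswo → samchecheswe.
Vowel deletion: no change.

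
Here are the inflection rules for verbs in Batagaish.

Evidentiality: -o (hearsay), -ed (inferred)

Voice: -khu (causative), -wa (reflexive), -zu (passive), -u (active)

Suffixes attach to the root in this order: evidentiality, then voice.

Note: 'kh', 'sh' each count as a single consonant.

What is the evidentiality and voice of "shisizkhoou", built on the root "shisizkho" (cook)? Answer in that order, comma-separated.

Segment: shisizkho-o-u.
evidentiality: -o → hearsay.
voice: -u → active.

hearsay, active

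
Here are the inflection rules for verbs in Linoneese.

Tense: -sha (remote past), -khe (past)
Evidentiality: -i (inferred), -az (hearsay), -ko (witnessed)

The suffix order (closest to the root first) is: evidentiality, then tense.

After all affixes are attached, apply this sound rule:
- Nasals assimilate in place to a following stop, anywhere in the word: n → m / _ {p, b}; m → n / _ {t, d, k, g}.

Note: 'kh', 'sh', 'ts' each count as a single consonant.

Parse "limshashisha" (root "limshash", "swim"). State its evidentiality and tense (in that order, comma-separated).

Segment: limshash-i-sha.
evidentiality: -i → inferred.
tense: -sha → remote past.

inferred, remote past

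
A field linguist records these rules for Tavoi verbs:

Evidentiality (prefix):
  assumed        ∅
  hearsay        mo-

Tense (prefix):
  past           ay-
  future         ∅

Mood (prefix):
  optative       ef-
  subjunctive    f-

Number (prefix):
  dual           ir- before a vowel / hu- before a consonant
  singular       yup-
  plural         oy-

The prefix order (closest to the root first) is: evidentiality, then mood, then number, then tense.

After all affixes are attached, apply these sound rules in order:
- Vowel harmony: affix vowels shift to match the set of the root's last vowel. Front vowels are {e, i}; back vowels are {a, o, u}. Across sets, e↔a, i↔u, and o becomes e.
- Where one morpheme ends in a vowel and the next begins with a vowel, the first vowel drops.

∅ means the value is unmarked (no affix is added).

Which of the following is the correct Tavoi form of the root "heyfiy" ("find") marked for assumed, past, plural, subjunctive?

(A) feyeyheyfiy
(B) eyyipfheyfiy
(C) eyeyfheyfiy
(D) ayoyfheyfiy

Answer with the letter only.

evidentiality = assumed: zero marking, form stays heyfiy.
Attach mood subjunctive f- → fheyfiy.
Attach number plural oy- → oyfheyfiy.
Attach tense past ay- → ayoyfheyfiy.
Apply vowel harmony: ayoyfheyfiy → eyeyfheyfiy.
Vowel deletion: no change.
So the correct form is eyeyfheyfiy, option (C).
(A) feyeyheyfiy is wrong: it has the affixes in the wrong order.
(B) eyyipfheyfiy is wrong: it uses singular instead of plural for number.
(D) ayoyfheyfiy is wrong: it fails to apply the sound rule(s).

C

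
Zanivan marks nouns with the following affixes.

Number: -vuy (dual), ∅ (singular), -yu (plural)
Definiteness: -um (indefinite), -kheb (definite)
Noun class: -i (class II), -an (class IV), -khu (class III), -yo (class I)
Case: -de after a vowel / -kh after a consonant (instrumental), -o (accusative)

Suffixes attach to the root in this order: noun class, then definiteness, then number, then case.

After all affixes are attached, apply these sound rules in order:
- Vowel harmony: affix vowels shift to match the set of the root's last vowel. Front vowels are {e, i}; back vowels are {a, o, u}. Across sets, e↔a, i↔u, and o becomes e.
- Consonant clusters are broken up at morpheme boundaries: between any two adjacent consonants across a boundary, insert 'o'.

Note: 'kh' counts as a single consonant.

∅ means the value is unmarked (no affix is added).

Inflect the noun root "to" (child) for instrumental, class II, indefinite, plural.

touumoyuda

Attach noun class class II -i → toi.
Attach definiteness indefinite -um → toium.
Attach number plural -yu → toiumyu.
Attach case instrumental -de (after vowel 'u') → toiumyude.
Apply vowel harmony: toiumyude → touumyuda.
Apply epenthesis: touumyuda → touumoyuda.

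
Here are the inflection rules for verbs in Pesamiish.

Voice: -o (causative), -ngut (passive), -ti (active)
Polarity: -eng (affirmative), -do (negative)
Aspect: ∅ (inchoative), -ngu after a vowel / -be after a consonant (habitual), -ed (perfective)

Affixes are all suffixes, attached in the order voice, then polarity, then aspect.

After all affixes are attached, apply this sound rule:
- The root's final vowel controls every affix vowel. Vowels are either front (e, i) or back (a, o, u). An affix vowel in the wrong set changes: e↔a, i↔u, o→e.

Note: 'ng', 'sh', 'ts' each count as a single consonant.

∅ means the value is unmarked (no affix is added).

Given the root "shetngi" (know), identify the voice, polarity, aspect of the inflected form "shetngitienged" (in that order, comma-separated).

Segment: shetngi-ti-eng-ed.
voice: -ti → active.
polarity: -eng → affirmative.
aspect: -ed → perfective.

active, affirmative, perfective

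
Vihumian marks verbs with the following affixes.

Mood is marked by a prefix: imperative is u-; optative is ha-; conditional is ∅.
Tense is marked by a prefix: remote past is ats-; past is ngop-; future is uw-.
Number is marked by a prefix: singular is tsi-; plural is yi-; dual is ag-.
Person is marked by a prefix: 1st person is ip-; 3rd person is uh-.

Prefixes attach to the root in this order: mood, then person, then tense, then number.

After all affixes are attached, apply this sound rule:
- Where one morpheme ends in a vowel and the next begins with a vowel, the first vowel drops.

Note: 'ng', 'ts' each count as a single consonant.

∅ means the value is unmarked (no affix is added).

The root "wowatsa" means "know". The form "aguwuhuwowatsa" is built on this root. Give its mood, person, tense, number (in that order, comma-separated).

imperative, 3rd person, future, dual

Segment: ag-uw-uh-u-wowatsa.
mood: u- → imperative.
person: uh- → 3rd person.
tense: uw- → future.
number: ag- → dual.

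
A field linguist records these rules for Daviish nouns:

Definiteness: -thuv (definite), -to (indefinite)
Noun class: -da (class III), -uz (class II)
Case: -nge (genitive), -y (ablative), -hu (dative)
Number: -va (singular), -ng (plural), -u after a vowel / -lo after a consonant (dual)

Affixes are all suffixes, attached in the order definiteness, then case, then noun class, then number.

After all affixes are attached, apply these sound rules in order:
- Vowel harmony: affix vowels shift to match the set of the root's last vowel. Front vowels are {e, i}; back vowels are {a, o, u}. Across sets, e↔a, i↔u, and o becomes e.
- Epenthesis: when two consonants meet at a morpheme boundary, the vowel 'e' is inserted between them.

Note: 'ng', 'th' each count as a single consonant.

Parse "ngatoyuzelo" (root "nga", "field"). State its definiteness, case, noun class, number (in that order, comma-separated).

indefinite, ablative, class II, dual

Segment: nga-to-y-uz-lo.
definiteness: -to → indefinite.
case: -y → ablative.
noun class: -uz → class II.
number: -u/lo → dual.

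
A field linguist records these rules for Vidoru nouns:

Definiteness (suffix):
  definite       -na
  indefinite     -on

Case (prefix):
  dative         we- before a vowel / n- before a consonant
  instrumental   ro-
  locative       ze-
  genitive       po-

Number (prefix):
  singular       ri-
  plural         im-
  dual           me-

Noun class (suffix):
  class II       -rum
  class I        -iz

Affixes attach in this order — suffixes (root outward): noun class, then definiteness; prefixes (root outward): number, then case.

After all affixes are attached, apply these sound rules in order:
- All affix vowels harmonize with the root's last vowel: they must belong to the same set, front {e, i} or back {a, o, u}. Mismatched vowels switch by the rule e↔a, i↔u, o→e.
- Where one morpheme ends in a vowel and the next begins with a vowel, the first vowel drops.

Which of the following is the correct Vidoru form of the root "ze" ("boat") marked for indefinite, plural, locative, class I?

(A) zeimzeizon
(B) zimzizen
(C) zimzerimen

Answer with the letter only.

Attach noun class class I -iz → zeiz.
Attach definiteness indefinite -on → zeizon.
Attach number plural im- → imzeizon.
Attach case locative ze- → zeimzeizon.
Apply vowel harmony: zeimzeizon → zeimzeizen.
Apply vowel deletion: zeimzeizen → zimzizen.
So the correct form is zimzizen, option (B).
(A) zeimzeizon is wrong: it fails to apply the sound rule(s).
(C) zimzerimen is wrong: it uses class II instead of class I for noun class.

B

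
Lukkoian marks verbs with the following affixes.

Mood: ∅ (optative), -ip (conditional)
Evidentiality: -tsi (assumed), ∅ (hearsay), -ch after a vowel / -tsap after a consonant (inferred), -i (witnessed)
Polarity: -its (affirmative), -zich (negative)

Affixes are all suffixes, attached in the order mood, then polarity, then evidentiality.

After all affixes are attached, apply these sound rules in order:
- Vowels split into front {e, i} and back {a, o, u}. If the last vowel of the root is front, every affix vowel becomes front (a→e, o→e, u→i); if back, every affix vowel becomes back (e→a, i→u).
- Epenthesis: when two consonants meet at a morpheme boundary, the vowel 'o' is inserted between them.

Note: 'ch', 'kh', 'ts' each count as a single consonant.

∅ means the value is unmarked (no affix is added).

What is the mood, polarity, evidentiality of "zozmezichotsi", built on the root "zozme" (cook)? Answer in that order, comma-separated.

optative, negative, assumed

Segment: zozme-zich-tsi.
mood: ∅ → optative.
polarity: -zich → negative.
evidentiality: -tsi → assumed.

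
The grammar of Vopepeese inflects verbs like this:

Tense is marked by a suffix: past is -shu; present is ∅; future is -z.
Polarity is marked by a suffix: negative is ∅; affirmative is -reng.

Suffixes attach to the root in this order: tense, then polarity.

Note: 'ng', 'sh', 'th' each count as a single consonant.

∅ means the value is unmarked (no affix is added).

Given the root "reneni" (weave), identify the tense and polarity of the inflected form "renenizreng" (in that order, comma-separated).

future, affirmative

Segment: reneni-z-reng.
tense: -z → future.
polarity: -reng → affirmative.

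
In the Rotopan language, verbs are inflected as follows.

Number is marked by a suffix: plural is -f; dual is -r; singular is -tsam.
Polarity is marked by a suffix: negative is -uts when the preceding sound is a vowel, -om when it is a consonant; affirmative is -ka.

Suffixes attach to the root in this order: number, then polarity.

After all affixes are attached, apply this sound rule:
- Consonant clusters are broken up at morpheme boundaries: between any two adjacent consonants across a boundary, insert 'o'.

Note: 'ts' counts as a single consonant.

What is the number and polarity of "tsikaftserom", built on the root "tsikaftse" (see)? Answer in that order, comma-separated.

dual, negative

Segment: tsikaftse-r-om.
number: -r → dual.
polarity: -uts/om → negative.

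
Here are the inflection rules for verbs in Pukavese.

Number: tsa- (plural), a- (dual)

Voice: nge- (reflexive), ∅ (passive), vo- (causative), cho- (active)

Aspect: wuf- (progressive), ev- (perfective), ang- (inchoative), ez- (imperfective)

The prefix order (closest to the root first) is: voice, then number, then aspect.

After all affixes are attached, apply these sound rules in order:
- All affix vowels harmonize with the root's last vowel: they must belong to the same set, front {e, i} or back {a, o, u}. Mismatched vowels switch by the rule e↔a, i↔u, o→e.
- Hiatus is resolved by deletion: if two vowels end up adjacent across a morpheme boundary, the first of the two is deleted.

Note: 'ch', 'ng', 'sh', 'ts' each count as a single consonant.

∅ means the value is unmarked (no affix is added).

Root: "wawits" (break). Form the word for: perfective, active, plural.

evtsechewawits

Attach voice active cho- → chowawits.
Attach number plural tsa- → tsachowawits.
Attach aspect perfective ev- → evtsachowawits.
Apply vowel harmony: evtsachowawits → evtsechewawits.
Vowel deletion: no change.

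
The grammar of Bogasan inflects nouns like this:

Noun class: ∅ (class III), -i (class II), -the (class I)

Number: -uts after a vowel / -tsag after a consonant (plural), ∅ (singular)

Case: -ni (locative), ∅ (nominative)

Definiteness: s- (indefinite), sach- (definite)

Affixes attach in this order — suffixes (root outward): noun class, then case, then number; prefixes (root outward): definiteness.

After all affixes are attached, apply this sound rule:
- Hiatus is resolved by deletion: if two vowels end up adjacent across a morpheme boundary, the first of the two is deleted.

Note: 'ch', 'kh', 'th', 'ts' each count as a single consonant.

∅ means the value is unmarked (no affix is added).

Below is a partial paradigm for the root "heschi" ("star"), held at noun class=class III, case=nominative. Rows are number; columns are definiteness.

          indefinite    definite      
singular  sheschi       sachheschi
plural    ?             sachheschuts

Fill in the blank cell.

sheschuts

Attach definiteness indefinite s- → sheschi.
noun class = class III: zero marking, form stays sheschi.
case = nominative: zero marking, form stays sheschi.
Attach number plural -uts (after vowel 'i') → sheschiuts.
Apply vowel deletion: sheschiuts → sheschuts.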